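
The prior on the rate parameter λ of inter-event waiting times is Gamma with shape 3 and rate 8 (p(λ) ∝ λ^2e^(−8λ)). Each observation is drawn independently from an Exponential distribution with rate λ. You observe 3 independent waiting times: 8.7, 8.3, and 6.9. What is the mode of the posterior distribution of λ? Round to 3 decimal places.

λ̂_MAP = 0.157

The Exponential(rate=λ) likelihood is ∝ λ^n e^(−λΣtᵢ). Here n = 3 and Σtᵢ = 8.7 + 8.3 + 6.9 = 23.9.
Posterior ∝ λ^2e^(−8λ) · λ^3e^(−23.9λ) = λ^5e^(−31.9λ), i.e. Gamma(6, 31.9).
Mode = (a−1)/b = 5/31.9 ≈ 0.157.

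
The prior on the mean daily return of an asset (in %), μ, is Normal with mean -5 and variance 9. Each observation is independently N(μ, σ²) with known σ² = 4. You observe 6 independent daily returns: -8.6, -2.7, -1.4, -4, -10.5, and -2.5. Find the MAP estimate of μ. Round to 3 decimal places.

μ̂_MAP = -4.953

n = 6; x̄ = ((-8.6) + (-2.7) + (-1.4) + (-4) + (-10.5) + (-2.5))/6 = -29.7/6 = -4.95.
For a Normal prior and Normal likelihood with known variance, the posterior is Normal; its mode equals its mean, the precision-weighted average.
Prior precision 1/σ₀² = 1/9; data precision n/σ² = 6/4 = 1.5.
μ̂ = ((1/9)·(-5) + 1.5·(-4.95)) / (1/9 + 1.5) = (-2873/360)/(29/18) = -2873/580 ≈ -4.953.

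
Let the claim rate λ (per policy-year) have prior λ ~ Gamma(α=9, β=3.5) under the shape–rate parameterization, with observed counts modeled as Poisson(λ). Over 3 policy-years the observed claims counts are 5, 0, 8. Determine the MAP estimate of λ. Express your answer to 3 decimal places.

Σxᵢ = 5+0+8 = 13, with n = 3.
Posterior ∝ λ^8e^(−3.5λ) · λ^13e^(−3λ) = λ^21e^(−6.5λ), i.e. Gamma(shape=22, rate=6.5).
The mode of a Gamma(a, b) with a ≥ 1 (shape–rate) is (a−1)/b = 21/6.5 ≈ 3.231.

λ̂_MAP = 3.231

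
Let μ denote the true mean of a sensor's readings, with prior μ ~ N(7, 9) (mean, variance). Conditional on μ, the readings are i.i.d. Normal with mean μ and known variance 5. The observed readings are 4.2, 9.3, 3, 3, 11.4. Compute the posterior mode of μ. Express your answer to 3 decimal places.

μ̂_MAP = 6.262

n = 5; x̄ = (4.2 + 9.3 + 3 + 3 + 11.4)/5 = 30.9/5 = 6.18.
For a Normal prior and Normal likelihood with known variance, the posterior is Normal; its mode equals its mean, the precision-weighted average.
Prior precision 1/σ₀² = 1/9; data precision n/σ² = 5/5 = 1.
μ̂ = ((1/9)·7 + 1·6.18) / (1/9 + 1) = (3131/450)/(10/9) = 6.262.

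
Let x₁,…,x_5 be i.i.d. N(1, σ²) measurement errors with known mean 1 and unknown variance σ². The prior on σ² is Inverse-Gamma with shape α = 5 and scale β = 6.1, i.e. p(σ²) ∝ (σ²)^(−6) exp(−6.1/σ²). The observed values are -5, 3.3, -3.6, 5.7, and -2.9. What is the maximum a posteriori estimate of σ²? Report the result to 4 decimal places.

Sum of squared deviations about the known mean: SS = (-5−1)² + (3.3−1)² + (-3.6−1)² + (5.7−1)² + (-2.9−1)² = 99.75.
The Normal likelihood contributes (σ²)^(−n/2) exp(−SS/(2σ²)), so the posterior is Inverse-Gamma(α + n/2, β + SS/2) = Inverse-Gamma(7.5, 55.975).
The mode of Inverse-Gamma(a, b) is b/(a+1) = 55.975/8.5 ≈ 6.5853.

σ̂²_MAP = 6.5853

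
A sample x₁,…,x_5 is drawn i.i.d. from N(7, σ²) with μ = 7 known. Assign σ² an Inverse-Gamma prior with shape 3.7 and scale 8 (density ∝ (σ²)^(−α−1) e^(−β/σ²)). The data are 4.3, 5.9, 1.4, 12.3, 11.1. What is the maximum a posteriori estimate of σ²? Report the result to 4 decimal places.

Sum of squared deviations about the known mean: SS = (4.3−7)² + (5.9−7)² + (1.4−7)² + (12.3−7)² + (11.1−7)² = 84.76.
The Normal likelihood contributes (σ²)^(−n/2) exp(−SS/(2σ²)), so the posterior is Inverse-Gamma(α + n/2, β + SS/2) = Inverse-Gamma(6.2, 50.38).
The mode of Inverse-Gamma(a, b) is b/(a+1) = 50.38/7.2 ≈ 6.9972.

σ̂²_MAP = 6.9972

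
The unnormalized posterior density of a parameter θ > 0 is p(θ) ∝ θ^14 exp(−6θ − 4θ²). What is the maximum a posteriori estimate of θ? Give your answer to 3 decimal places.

ℓ'(θ) = 14/θ − 6 − 8θ. Setting this to zero and multiplying by θ: 8θ² + 6θ − 14 = 0.
θ = (−6 + √(6² + 4·8·14)) / (2·8) = (−6 + √484) / 16 = (−6 + 22)/16 = 1.
ℓ''(θ) = −14/θ² − 8 < 0, confirming a maximum.

θ̂_MAP = 1.000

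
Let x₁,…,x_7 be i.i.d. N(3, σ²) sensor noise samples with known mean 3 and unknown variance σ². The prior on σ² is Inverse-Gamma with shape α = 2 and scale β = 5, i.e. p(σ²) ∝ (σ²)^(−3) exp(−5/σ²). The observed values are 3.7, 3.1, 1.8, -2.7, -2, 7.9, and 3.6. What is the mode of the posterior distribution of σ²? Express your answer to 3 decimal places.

σ̂²_MAP = 7.215

Sum of squared deviations about the known mean: SS = (3.7−3)² + (3.1−3)² + (1.8−3)² + (-2.7−3)² + (-2−3)² + (7.9−3)² + (3.6−3)² = 83.8.
The Normal likelihood contributes (σ²)^(−n/2) exp(−SS/(2σ²)), so the posterior is Inverse-Gamma(α + n/2, β + SS/2) = Inverse-Gamma(5.5, 46.9).
The mode of Inverse-Gamma(a, b) is b/(a+1) = 46.9/6.5 ≈ 7.215.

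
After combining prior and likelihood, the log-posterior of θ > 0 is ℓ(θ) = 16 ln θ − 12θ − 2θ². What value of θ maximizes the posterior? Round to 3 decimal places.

θ̂_MAP = 1.000

ℓ'(θ) = 16/θ − 12 − 4θ. Setting this to zero and multiplying by θ: 4θ² + 12θ − 16 = 0.
θ = (−12 + √(12² + 4·4·16)) / (2·4) = (−12 + √400) / 8 = (−12 + 20)/8 = 1.
ℓ''(θ) = −16/θ² − 4 < 0, confirming a maximum.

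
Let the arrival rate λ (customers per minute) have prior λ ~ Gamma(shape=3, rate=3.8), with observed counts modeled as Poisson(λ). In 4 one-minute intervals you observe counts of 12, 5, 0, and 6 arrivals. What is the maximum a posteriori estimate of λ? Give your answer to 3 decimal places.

λ̂_MAP = 3.205

Σxᵢ = 12+5+0+6 = 23, with n = 4.
Posterior ∝ λ^2e^(−3.8λ) · λ^23e^(−4λ) = λ^25e^(−7.8λ), i.e. Gamma(shape=26, rate=7.8).
The mode of a Gamma(a, b) with a ≥ 1 (shape–rate) is (a−1)/b = 25/7.8 ≈ 3.205.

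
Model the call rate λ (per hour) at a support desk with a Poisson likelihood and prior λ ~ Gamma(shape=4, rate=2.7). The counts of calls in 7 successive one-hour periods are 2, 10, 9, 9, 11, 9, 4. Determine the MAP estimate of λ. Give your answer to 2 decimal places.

Σxᵢ = 2+10+9+9+11+9+4 = 54, with n = 7.
Posterior ∝ λ^3e^(−2.7λ) · λ^54e^(−7λ) = λ^57e^(−9.7λ), i.e. Gamma(shape=58, rate=9.7).
The mode of a Gamma(a, b) with a ≥ 1 (shape–rate) is (a−1)/b = 57/9.7 ≈ 5.88.

λ̂_MAP = 5.88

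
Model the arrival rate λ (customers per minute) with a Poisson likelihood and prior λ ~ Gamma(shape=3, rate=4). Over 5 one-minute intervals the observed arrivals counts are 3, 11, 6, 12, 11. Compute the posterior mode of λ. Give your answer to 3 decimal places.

λ̂_MAP = 5.000

Σxᵢ = 3+11+6+12+11 = 43, with n = 5.
Posterior ∝ λ^2e^(−4λ) · λ^43e^(−5λ) = λ^45e^(−9λ), i.e. Gamma(shape=46, rate=9).
The mode of a Gamma(a, b) with a ≥ 1 (shape–rate) is (a−1)/b = 45/9 ≈ 5.000.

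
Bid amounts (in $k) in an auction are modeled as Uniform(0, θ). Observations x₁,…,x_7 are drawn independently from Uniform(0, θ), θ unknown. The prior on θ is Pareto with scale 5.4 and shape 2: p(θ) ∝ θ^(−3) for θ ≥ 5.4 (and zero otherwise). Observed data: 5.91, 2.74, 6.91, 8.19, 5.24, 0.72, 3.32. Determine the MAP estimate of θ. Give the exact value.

The Uniform(0, θ) likelihood is θ^(−n) for θ ≥ max(xᵢ), zero otherwise. Here max(xᵢ) = 8.19.
Posterior ∝ θ^(−3) · θ^(−7) = θ^(−10) on θ ≥ max(5.4, 8.19) = 8.19.
This density is strictly decreasing in θ, so the posterior mode lies at the lower boundary of the support.

θ̂_MAP = 8.19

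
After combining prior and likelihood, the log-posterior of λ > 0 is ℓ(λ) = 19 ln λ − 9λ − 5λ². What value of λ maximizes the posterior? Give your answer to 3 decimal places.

ℓ'(λ) = 19/λ − 9 − 10λ. Setting this to zero and multiplying by λ: 10λ² + 9λ − 19 = 0.
λ = (−9 + √(9² + 4·10·19)) / (2·10) = (−9 + √841) / 20 = (−9 + 29)/20 = 1.
ℓ''(λ) = −19/λ² − 10 < 0, confirming a maximum.

λ̂_MAP = 1.000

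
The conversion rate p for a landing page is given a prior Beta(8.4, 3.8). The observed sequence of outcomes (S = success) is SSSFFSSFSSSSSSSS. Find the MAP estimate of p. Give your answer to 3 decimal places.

Prior: Beta(8.4, 3.8).
Data: 13 successes in 16 trials (from the sequence). The binomial likelihood contributes p^13(1−p)^3, so the posterior is Beta(8.4+13, 3.8+3) = Beta(21.4, 6.8).
For Beta(a, b) with a, b > 1 the mode is (a−1)/(a+b−2) = 20.4/26.2 ≈ 0.779.

p̂_MAP = 0.779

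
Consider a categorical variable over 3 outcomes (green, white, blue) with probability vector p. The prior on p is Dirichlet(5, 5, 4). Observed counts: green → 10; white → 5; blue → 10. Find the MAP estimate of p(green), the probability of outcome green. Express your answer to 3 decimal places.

MAP estimate of p(green) = 0.389

The posterior is Dirichlet(αᵢ + nᵢ) = Dirichlet(15, 10, 14).
For a Dirichlet(a₁,…,a_K) with all aᵢ > 1, the mode has j-th component (aⱼ − 1)/(Σaᵢ − K).
Here Σaᵢ = 39 and K = 3, so p(green) = (15 − 1)/(39 − 3) = 14/36 ≈ 0.389.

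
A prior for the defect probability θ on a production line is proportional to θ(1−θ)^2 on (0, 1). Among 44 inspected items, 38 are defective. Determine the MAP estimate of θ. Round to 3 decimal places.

The prior density ∝ θ(1−θ)^2 is the kernel of Beta(2, 3).
Data: 38 successes in 44 trials. The binomial likelihood contributes θ^38(1−θ)^6, so the posterior is Beta(2+38, 3+6) = Beta(40, 9).
For Beta(a, b) with a, b > 1 the mode is (a−1)/(a+b−2) = 39/47 ≈ 0.830.

θ̂_MAP = 0.830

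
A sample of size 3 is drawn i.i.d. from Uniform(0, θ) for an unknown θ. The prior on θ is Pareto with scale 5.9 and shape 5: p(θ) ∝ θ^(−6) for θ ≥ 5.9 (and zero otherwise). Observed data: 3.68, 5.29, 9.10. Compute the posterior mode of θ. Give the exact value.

θ̂_MAP = 9.10

The Uniform(0, θ) likelihood is θ^(−n) for θ ≥ max(xᵢ), zero otherwise. Here max(xᵢ) = 9.10.
Posterior ∝ θ^(−6) · θ^(−3) = θ^(−9) on θ ≥ max(5.9, 9.10) = 9.10.
This density is strictly decreasing in θ, so the posterior mode lies at the lower boundary of the support.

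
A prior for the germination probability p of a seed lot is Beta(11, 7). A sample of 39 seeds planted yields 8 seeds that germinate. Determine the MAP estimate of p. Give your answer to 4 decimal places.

Prior: Beta(11, 7).
Data: 8 successes in 39 trials. The binomial likelihood contributes p^8(1−p)^31, so the posterior is Beta(11+8, 7+31) = Beta(19, 38).
For Beta(a, b) with a, b > 1 the mode is (a−1)/(a+b−2) = 18/55 ≈ 0.3273.

p̂_MAP = 0.3273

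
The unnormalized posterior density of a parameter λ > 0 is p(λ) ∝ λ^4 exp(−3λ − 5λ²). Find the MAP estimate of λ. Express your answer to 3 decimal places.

ℓ'(λ) = 4/λ − 3 − 10λ. Setting this to zero and multiplying by λ: 10λ² + 3λ − 4 = 0.
λ = (−3 + √(3² + 4·10·4)) / (2·10) = (−3 + √169) / 20 = (−3 + 13)/20 = 1/2.
ℓ''(λ) = −4/λ² − 10 < 0, confirming a maximum.

λ̂_MAP = 0.500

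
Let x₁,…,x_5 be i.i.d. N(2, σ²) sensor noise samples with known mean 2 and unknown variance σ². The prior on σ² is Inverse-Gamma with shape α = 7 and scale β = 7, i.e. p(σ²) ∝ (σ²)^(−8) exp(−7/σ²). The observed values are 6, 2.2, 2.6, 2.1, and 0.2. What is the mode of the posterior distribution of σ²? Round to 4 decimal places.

σ̂²_MAP = 1.6024

Sum of squared deviations about the known mean: SS = (6−2)² + (2.2−2)² + (2.6−2)² + (2.1−2)² + (0.2−2)² = 19.65.
The Normal likelihood contributes (σ²)^(−n/2) exp(−SS/(2σ²)), so the posterior is Inverse-Gamma(α + n/2, β + SS/2) = Inverse-Gamma(9.5, 16.825).
The mode of Inverse-Gamma(a, b) is b/(a+1) = 16.825/10.5 ≈ 1.6024.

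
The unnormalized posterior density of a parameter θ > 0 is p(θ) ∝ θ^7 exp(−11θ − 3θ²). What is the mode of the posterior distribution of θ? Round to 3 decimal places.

ℓ'(θ) = 7/θ − 11 − 6θ. Setting this to zero and multiplying by θ: 6θ² + 11θ − 7 = 0.
θ = (−11 + √(11² + 4·6·7)) / (2·6) = (−11 + √289) / 12 = (−11 + 17)/12 = 1/2.
ℓ''(θ) = −7/θ² − 6 < 0, confirming a maximum.

θ̂_MAP = 0.500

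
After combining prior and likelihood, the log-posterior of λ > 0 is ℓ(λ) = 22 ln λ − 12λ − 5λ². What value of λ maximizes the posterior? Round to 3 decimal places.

ℓ'(λ) = 22/λ − 12 − 10λ. Setting this to zero and multiplying by λ: 10λ² + 12λ − 22 = 0.
λ = (−12 + √(12² + 4·10·22)) / (2·10) = (−12 + √1024) / 20 = (−12 + 32)/20 = 1.
ℓ''(λ) = −22/λ² − 10 < 0, confirming a maximum.

λ̂_MAP = 1.000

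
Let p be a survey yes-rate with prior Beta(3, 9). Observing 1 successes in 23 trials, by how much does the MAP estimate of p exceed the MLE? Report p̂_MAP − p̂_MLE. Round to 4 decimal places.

MAP − MLE = 0.0474

Posterior is Beta(4, 31); MAP = (4−1)/(35−2) = 3/33 ≈ 0.09091.
MLE ignores the prior: p̂_MLE = k/n = 1/23 ≈ 0.04348.
Difference = 3/33 − 1/23 = 12/253 ≈ 0.0474.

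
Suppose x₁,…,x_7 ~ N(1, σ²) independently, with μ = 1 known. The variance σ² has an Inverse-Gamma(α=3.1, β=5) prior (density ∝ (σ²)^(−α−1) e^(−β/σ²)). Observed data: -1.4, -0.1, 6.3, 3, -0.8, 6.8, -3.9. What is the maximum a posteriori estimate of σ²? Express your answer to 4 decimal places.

Sum of squared deviations about the known mean: SS = (-1.4−1)² + (-0.1−1)² + (6.3−1)² + (3−1)² + (-0.8−1)² + (6.8−1)² + (-3.9−1)² = 99.95.
The Normal likelihood contributes (σ²)^(−n/2) exp(−SS/(2σ²)), so the posterior is Inverse-Gamma(α + n/2, β + SS/2) = Inverse-Gamma(6.6, 54.975).
The mode of Inverse-Gamma(a, b) is b/(a+1) = 54.975/7.6 ≈ 7.2336.

σ̂²_MAP = 7.2336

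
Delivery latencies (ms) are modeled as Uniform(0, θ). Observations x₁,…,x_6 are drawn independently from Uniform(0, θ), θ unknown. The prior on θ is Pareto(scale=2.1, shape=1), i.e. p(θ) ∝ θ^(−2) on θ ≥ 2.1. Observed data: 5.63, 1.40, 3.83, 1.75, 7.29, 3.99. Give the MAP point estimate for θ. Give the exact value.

The Uniform(0, θ) likelihood is θ^(−n) for θ ≥ max(xᵢ), zero otherwise. Here max(xᵢ) = 7.29.
Posterior ∝ θ^(−2) · θ^(−6) = θ^(−8) on θ ≥ max(2.1, 7.29) = 7.29.
This density is strictly decreasing in θ, so the posterior mode lies at the lower boundary of the support.

θ̂_MAP = 7.29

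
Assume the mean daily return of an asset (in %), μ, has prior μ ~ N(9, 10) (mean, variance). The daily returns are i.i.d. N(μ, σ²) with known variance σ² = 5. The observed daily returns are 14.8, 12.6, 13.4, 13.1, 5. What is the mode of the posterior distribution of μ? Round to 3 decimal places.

n = 5; x̄ = (14.8 + 12.6 + 13.4 + 13.1 + 5)/5 = 58.9/5 = 11.78.
For a Normal prior and Normal likelihood with known variance, the posterior is Normal; its mode equals its mean, the precision-weighted average.
Prior precision 1/σ₀² = 1/10 = 0.1; data precision n/σ² = 5/5 = 1.
μ̂ = (0.1·9 + 1·11.78) / (0.1 + 1) = 12.68/1.1 = 634/55 ≈ 11.527.

μ̂_MAP = 11.527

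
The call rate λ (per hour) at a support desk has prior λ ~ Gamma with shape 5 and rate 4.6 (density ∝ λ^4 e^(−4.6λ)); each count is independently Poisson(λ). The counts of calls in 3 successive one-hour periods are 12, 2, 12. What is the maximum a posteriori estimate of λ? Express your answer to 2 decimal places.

Σxᵢ = 12+2+12 = 26, with n = 3.
Posterior ∝ λ^4e^(−4.6λ) · λ^26e^(−3λ) = λ^30e^(−7.6λ), i.e. Gamma(shape=31, rate=7.6).
The mode of a Gamma(a, b) with a ≥ 1 (shape–rate) is (a−1)/b = 30/7.6 ≈ 3.95.

λ̂_MAP = 3.95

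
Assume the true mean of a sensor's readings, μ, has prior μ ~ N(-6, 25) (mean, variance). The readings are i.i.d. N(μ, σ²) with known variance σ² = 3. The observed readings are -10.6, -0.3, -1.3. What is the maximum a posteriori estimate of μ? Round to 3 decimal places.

n = 3; x̄ = ((-10.6) + (-0.3) + (-1.3))/3 = -12.2/3 = -61/15 ≈ -4.0667.
For a Normal prior and Normal likelihood with known variance, the posterior is Normal; its mode equals its mean, the precision-weighted average.
Prior precision 1/σ₀² = 1/25 = 0.04; data precision n/σ² = 3/3 = 1.
μ̂ = (0.04·(-6) + 1·(-61/15)) / (0.04 + 1) = (-323/75)/1.04 = -323/78 ≈ -4.141.

μ̂_MAP = -4.141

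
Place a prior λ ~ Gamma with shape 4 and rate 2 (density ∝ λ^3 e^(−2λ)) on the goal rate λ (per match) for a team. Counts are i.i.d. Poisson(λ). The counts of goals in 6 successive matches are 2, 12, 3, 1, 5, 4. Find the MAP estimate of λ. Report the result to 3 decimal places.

λ̂_MAP = 3.750

Σxᵢ = 2+12+3+1+5+4 = 27, with n = 6.
Posterior ∝ λ^3e^(−2λ) · λ^27e^(−6λ) = λ^30e^(−8λ), i.e. Gamma(shape=31, rate=8).
The mode of a Gamma(a, b) with a ≥ 1 (shape–rate) is (a−1)/b = 30/8 ≈ 3.750.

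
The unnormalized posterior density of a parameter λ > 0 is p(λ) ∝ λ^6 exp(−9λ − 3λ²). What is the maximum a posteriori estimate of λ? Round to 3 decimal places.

λ̂_MAP = 0.500

ℓ'(λ) = 6/λ − 9 − 6λ. Setting this to zero and multiplying by λ: 6λ² + 9λ − 6 = 0.
λ = (−9 + √(9² + 4·6·6)) / (2·6) = (−9 + √225) / 12 = (−9 + 15)/12 = 1/2.
ℓ''(λ) = −6/λ² − 6 < 0, confirming a maximum.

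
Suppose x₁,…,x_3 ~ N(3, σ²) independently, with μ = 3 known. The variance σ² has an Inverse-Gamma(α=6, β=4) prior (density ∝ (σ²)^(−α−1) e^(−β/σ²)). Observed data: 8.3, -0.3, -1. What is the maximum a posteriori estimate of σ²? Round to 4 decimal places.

Sum of squared deviations about the known mean: SS = (8.3−3)² + (-0.3−3)² + (-1−3)² = 54.98.
The Normal likelihood contributes (σ²)^(−n/2) exp(−SS/(2σ²)), so the posterior is Inverse-Gamma(α + n/2, β + SS/2) = Inverse-Gamma(7.5, 31.49).
The mode of Inverse-Gamma(a, b) is b/(a+1) = 31.49/8.5 ≈ 3.7047.

σ̂²_MAP = 3.7047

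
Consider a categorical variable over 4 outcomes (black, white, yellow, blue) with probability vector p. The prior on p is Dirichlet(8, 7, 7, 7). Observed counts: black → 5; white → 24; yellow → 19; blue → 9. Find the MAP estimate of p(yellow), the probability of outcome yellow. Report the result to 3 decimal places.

The posterior is Dirichlet(αᵢ + nᵢ) = Dirichlet(13, 31, 26, 16).
For a Dirichlet(a₁,…,a_K) with all aᵢ > 1, the mode has j-th component (aⱼ − 1)/(Σaᵢ − K).
Here Σaᵢ = 86 and K = 4, so p(yellow) = (26 − 1)/(86 − 4) = 25/82 ≈ 0.305.

MAP estimate of p(yellow) = 0.305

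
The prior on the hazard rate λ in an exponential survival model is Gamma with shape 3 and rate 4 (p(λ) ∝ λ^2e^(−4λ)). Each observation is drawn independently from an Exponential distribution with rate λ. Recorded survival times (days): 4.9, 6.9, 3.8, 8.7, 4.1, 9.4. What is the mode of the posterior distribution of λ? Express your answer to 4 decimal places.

λ̂_MAP = 0.1914

The Exponential(rate=λ) likelihood is ∝ λ^n e^(−λΣtᵢ). Here n = 6 and Σtᵢ = 4.9 + 6.9 + 3.8 + 8.7 + 4.1 + 9.4 = 37.8.
Posterior ∝ λ^2e^(−4λ) · λ^6e^(−37.8λ) = λ^8e^(−41.8λ), i.e. Gamma(9, 41.8).
Mode = (a−1)/b = 8/41.8 ≈ 0.1914.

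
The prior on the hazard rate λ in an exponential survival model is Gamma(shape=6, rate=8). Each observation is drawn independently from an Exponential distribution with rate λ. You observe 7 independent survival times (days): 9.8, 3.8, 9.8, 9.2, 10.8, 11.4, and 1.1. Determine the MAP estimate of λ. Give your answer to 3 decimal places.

The Exponential(rate=λ) likelihood is ∝ λ^n e^(−λΣtᵢ). Here n = 7 and Σtᵢ = 9.8 + 3.8 + 9.8 + 9.2 + 10.8 + 11.4 + 1.1 = 55.9.
Posterior ∝ λ^5e^(−8λ) · λ^7e^(−55.9λ) = λ^12e^(−63.9λ), i.e. Gamma(13, 63.9).
Mode = (a−1)/b = 12/63.9 ≈ 0.188.

λ̂_MAP = 0.188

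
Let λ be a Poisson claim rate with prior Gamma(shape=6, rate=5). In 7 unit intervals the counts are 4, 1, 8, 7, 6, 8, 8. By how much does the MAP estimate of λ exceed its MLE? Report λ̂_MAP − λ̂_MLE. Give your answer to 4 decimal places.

MAP − MLE = -2.0833

Σxᵢ = 42. Posterior is Gamma(48, 12); MAP = (48−1)/12 = 47/12 ≈ 3.91667.
MLE = x̄ = 42/7 ≈ 6.00000.
Difference = 47/12 − 42/7 = -25/12 ≈ -2.0833.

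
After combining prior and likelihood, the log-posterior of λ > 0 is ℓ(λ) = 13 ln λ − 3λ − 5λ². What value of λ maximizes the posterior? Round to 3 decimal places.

λ̂_MAP = 1.000

ℓ'(λ) = 13/λ − 3 − 10λ. Setting this to zero and multiplying by λ: 10λ² + 3λ − 13 = 0.
λ = (−3 + √(3² + 4·10·13)) / (2·10) = (−3 + √529) / 20 = (−3 + 23)/20 = 1.
ℓ''(λ) = −13/λ² − 10 < 0, confirming a maximum.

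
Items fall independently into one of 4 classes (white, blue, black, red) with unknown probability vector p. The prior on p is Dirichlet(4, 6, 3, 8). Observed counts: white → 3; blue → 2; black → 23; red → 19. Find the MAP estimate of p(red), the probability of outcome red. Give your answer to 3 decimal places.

The posterior is Dirichlet(αᵢ + nᵢ) = Dirichlet(7, 8, 26, 27).
For a Dirichlet(a₁,…,a_K) with all aᵢ > 1, the mode has j-th component (aⱼ − 1)/(Σaᵢ − K).
Here Σaᵢ = 68 and K = 4, so p(red) = (27 − 1)/(68 − 4) = 26/64 ≈ 0.406.

MAP estimate of p(red) = 0.406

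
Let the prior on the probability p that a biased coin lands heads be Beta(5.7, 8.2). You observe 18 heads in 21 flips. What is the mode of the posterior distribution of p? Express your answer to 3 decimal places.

p̂_MAP = 0.690

Prior: Beta(5.7, 8.2).
Data: 18 successes in 21 trials. The binomial likelihood contributes p^18(1−p)^3, so the posterior is Beta(5.7+18, 8.2+3) = Beta(23.7, 11.2).
For Beta(a, b) with a, b > 1 the mode is (a−1)/(a+b−2) = 22.7/32.9 ≈ 0.690.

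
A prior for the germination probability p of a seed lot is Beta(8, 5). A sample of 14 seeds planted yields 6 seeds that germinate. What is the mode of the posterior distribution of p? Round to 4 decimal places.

p̂_MAP = 0.5200

Prior: Beta(8, 5).
Data: 6 successes in 14 trials. The binomial likelihood contributes p^6(1−p)^8, so the posterior is Beta(8+6, 5+8) = Beta(14, 13).
For Beta(a, b) with a, b > 1 the mode is (a−1)/(a+b−2) = 13/25 ≈ 0.5200.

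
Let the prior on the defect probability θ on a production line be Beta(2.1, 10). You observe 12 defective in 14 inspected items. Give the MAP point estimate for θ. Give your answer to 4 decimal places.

Prior: Beta(2.1, 10).
Data: 12 successes in 14 trials. The binomial likelihood contributes θ^12(1−θ)^2, so the posterior is Beta(2.1+12, 10+2) = Beta(14.1, 12).
For Beta(a, b) with a, b > 1 the mode is (a−1)/(a+b−2) = 13.1/24.1 ≈ 0.5436.

θ̂_MAP = 0.5436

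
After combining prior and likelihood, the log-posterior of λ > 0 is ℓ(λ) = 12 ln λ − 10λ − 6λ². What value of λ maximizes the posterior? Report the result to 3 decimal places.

ℓ'(λ) = 12/λ − 10 − 12λ. Setting this to zero and multiplying by λ: 12λ² + 10λ − 12 = 0.
λ = (−10 + √(10² + 4·12·12)) / (2·12) = (−10 + √676) / 24 = (−10 + 26)/24 = 2/3.
ℓ''(λ) = −12/λ² − 12 < 0, confirming a maximum.

λ̂_MAP = 0.667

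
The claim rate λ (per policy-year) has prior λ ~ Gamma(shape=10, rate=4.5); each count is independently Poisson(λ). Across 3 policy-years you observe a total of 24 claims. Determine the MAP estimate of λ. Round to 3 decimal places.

Σxᵢ = 24, n = 3.
Posterior ∝ λ^9e^(−4.5λ) · λ^24e^(−3λ) = λ^33e^(−7.5λ), i.e. Gamma(shape=34, rate=7.5).
The mode of a Gamma(a, b) with a ≥ 1 (shape–rate) is (a−1)/b = 33/7.5 ≈ 4.400.

λ̂_MAP = 4.400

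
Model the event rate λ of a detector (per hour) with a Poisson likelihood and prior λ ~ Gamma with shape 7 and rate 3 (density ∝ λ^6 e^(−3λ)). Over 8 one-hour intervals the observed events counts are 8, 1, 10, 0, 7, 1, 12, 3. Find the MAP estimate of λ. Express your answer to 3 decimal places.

Σxᵢ = 8+1+10+0+7+1+12+3 = 42, with n = 8.
Posterior ∝ λ^6e^(−3λ) · λ^42e^(−8λ) = λ^48e^(−11λ), i.e. Gamma(shape=49, rate=11).
The mode of a Gamma(a, b) with a ≥ 1 (shape–rate) is (a−1)/b = 48/11 ≈ 4.364.

λ̂_MAP = 4.364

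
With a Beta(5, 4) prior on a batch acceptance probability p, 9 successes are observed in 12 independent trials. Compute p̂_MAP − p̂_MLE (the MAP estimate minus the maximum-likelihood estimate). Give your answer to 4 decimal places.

MAP − MLE = -0.0658

Posterior is Beta(14, 7); MAP = (14−1)/(21−2) = 13/19 ≈ 0.68421.
MLE ignores the prior: p̂_MLE = k/n = 9/12 ≈ 0.75000.
Difference = 13/19 − 9/12 = -5/76 ≈ -0.0658.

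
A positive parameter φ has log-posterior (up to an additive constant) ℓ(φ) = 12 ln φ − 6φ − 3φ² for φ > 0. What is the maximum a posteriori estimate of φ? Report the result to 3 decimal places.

φ̂_MAP = 1.000

ℓ'(φ) = 12/φ − 6 − 6φ. Setting this to zero and multiplying by φ: 6φ² + 6φ − 12 = 0.
φ = (−6 + √(6² + 4·6·12)) / (2·6) = (−6 + √324) / 12 = (−6 + 18)/12 = 1.
ℓ''(φ) = −12/φ² − 6 < 0, confirming a maximum.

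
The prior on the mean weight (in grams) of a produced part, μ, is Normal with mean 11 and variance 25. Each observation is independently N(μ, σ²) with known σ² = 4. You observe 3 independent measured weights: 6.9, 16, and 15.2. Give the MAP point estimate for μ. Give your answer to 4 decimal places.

μ̂_MAP = 12.6139

n = 3; x̄ = (6.9 + 16 + 15.2)/3 = 38.1/3 = 12.7.
For a Normal prior and Normal likelihood with known variance, the posterior is Normal; its mode equals its mean, the precision-weighted average.
Prior precision 1/σ₀² = 1/25 = 0.04; data precision n/σ² = 3/4 = 0.75.
μ̂ = (0.04·11 + 0.75·12.7) / (0.04 + 0.75) = 9.965/0.79 = 1993/158 ≈ 12.6139.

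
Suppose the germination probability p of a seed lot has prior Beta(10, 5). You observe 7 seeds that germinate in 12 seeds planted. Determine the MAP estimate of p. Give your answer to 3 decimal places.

Prior: Beta(10, 5).
Data: 7 successes in 12 trials. The binomial likelihood contributes p^7(1−p)^5, so the posterior is Beta(10+7, 5+5) = Beta(17, 10).
For Beta(a, b) with a, b > 1 the mode is (a−1)/(a+b−2) = 16/25 ≈ 0.640.

p̂_MAP = 0.640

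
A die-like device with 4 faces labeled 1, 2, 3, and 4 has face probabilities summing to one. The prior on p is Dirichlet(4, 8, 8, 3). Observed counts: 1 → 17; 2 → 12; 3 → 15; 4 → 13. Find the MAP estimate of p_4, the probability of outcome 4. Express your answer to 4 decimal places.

The posterior is Dirichlet(αᵢ + nᵢ) = Dirichlet(21, 20, 23, 16).
For a Dirichlet(a₁,…,a_K) with all aᵢ > 1, the mode has j-th component (aⱼ − 1)/(Σaᵢ − K).
Here Σaᵢ = 80 and K = 4, so p_4 = (16 − 1)/(80 − 4) = 15/76 ≈ 0.1974.

MAP estimate: 0.1974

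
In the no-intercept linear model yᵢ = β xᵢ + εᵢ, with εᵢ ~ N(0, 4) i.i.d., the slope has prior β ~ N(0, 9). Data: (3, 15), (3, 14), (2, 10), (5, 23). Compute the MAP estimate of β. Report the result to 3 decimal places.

β̂_MAP = 4.679

log p(β | y) = −Σ(yᵢ − βxᵢ)²/(2·4) − β²/(2·9) + const.
Setting the derivative to zero: Σxᵢ(yᵢ − βxᵢ)/4 − β/9 = 0, so β = Σxᵢyᵢ / (Σxᵢ² + σ²/τ²).
Σxᵢyᵢ = 3·15 + 3·14 + 2·10 + 5·23 = 222; Σxᵢ² = 47; σ²/τ² = 4/9.
β̂_MAP = 222 / (47 + 4/9) = 222/(427/9) = 1998/427 ≈ 4.679.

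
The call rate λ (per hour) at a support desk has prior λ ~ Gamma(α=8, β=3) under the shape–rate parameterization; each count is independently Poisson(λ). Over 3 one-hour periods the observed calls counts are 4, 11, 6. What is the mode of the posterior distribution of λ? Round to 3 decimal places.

Σxᵢ = 4+11+6 = 21, with n = 3.
Posterior ∝ λ^7e^(−3λ) · λ^21e^(−3λ) = λ^28e^(−6λ), i.e. Gamma(shape=29, rate=6).
The mode of a Gamma(a, b) with a ≥ 1 (shape–rate) is (a−1)/b = 28/6 ≈ 4.667.

λ̂_MAP = 4.667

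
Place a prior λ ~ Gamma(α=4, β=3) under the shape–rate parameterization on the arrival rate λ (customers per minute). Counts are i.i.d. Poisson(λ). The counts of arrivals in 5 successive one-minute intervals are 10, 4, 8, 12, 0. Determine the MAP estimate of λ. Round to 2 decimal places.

λ̂_MAP = 4.63

Σxᵢ = 10+4+8+12+0 = 34, with n = 5.
Posterior ∝ λ^3e^(−3λ) · λ^34e^(−5λ) = λ^37e^(−8λ), i.e. Gamma(shape=38, rate=8).
The mode of a Gamma(a, b) with a ≥ 1 (shape–rate) is (a−1)/b = 37/8 ≈ 4.63.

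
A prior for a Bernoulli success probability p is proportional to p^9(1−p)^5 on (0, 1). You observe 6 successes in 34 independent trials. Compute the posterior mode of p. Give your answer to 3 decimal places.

p̂_MAP = 0.313

The prior density ∝ p^9(1−p)^5 is the kernel of Beta(10, 6).
Data: 6 successes in 34 trials. The binomial likelihood contributes p^6(1−p)^28, so the posterior is Beta(10+6, 6+28) = Beta(16, 34).
For Beta(a, b) with a, b > 1 the mode is (a−1)/(a+b−2) = 15/48 ≈ 0.313.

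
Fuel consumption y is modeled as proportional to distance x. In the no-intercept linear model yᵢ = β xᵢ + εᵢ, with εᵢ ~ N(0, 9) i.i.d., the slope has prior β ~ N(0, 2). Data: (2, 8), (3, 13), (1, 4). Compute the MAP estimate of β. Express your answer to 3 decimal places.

β̂_MAP = 3.189

log p(β | y) = −Σ(yᵢ − βxᵢ)²/(2·9) − β²/(2·2) + const.
Setting the derivative to zero: Σxᵢ(yᵢ − βxᵢ)/9 − β/2 = 0, so β = Σxᵢyᵢ / (Σxᵢ² + σ²/τ²).
Σxᵢyᵢ = 2·8 + 3·13 + 1·4 = 59; Σxᵢ² = 14; σ²/τ² = 4.5.
β̂_MAP = 59 / (14 + 4.5) = 59/18.5 ≈ 3.189.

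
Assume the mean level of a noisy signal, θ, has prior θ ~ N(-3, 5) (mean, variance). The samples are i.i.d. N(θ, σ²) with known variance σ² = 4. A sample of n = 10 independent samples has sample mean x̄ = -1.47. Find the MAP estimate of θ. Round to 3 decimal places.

n = 10, x̄ = -1.47.
For a Normal prior and Normal likelihood with known variance, the posterior is Normal; its mode equals its mean, the precision-weighted average.
Prior precision 1/σ₀² = 1/5 = 0.2; data precision n/σ² = 10/4 = 2.5.
θ̂ = (0.2·(-3) + 2.5·(-1.47)) / (0.2 + 2.5) = (-4.275)/2.7 = -19/12 ≈ -1.583.

θ̂_MAP = -1.583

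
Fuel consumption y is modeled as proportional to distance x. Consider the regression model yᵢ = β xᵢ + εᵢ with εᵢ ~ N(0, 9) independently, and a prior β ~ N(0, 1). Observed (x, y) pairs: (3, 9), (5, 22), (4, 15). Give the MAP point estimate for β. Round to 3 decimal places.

log p(β | y) = −Σ(yᵢ − βxᵢ)²/(2·9) − β²/(2·1) + const.
Setting the derivative to zero: Σxᵢ(yᵢ − βxᵢ)/9 − β/1 = 0, so β = Σxᵢyᵢ / (Σxᵢ² + σ²/τ²).
Σxᵢyᵢ = 3·9 + 5·22 + 4·15 = 197; Σxᵢ² = 50; σ²/τ² = 9.
β̂_MAP = 197 / (50 + 9) = 197/59 ≈ 3.339.

β̂_MAP = 3.339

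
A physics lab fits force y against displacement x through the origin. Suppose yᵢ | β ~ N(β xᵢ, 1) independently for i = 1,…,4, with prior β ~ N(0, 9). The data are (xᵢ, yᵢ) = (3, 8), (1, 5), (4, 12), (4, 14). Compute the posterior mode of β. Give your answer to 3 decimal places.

log p(β | y) = −Σ(yᵢ − βxᵢ)²/(2·1) − β²/(2·9) + const.
Setting the derivative to zero: Σxᵢ(yᵢ − βxᵢ)/1 − β/9 = 0, so β = Σxᵢyᵢ / (Σxᵢ² + σ²/τ²).
Σxᵢyᵢ = 3·8 + 1·5 + 4·12 + 4·14 = 133; Σxᵢ² = 42; σ²/τ² = 1/9.
β̂_MAP = 133 / (42 + 1/9) = 133/(379/9) = 1197/379 ≈ 3.158.

β̂_MAP = 3.158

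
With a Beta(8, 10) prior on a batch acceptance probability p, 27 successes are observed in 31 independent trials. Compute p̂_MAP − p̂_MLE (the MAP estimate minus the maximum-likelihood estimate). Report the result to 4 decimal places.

Posterior is Beta(35, 14); MAP = (35−1)/(49−2) = 34/47 ≈ 0.72340.
MLE ignores the prior: p̂_MLE = k/n = 27/31 ≈ 0.87097.
Difference = 34/47 − 27/31 = -215/1457 ≈ -0.1476.

MAP − MLE = -0.1476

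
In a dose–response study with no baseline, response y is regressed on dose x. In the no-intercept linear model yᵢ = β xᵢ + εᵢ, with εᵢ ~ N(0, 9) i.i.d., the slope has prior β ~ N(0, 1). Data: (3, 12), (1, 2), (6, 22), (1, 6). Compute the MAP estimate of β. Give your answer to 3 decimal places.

β̂_MAP = 3.143

log p(β | y) = −Σ(yᵢ − βxᵢ)²/(2·9) − β²/(2·1) + const.
Setting the derivative to zero: Σxᵢ(yᵢ − βxᵢ)/9 − β/1 = 0, so β = Σxᵢyᵢ / (Σxᵢ² + σ²/τ²).
Σxᵢyᵢ = 3·12 + 1·2 + 6·22 + 1·6 = 176; Σxᵢ² = 47; σ²/τ² = 9.
β̂_MAP = 176 / (47 + 9) = 176/56 ≈ 3.143.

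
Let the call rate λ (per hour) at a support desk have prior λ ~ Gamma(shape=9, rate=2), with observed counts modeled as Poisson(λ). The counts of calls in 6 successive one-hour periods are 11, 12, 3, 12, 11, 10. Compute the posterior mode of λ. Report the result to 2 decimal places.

λ̂_MAP = 8.38

Σxᵢ = 11+12+3+12+11+10 = 59, with n = 6.
Posterior ∝ λ^8e^(−2λ) · λ^59e^(−6λ) = λ^67e^(−8λ), i.e. Gamma(shape=68, rate=8).
The mode of a Gamma(a, b) with a ≥ 1 (shape–rate) is (a−1)/b = 67/8 ≈ 8.38.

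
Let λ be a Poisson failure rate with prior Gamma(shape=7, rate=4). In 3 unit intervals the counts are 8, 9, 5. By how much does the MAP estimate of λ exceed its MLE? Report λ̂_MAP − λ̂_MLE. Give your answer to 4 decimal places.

Σxᵢ = 22. Posterior is Gamma(29, 7); MAP = (29−1)/7 = 28/7 ≈ 4.00000.
MLE = x̄ = 22/3 ≈ 7.33333.
Difference = 28/7 − 22/3 = -10/3 ≈ -3.3333.

MAP − MLE = -3.3333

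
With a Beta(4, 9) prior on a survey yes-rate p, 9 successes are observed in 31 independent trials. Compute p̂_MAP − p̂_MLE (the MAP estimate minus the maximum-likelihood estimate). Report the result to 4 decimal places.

MAP − MLE = -0.0046

Posterior is Beta(13, 31); MAP = (13−1)/(44−2) = 12/42 ≈ 0.28571.
MLE ignores the prior: p̂_MLE = k/n = 9/31 ≈ 0.29032.
Difference = 12/42 − 9/31 = -1/217 ≈ -0.0046.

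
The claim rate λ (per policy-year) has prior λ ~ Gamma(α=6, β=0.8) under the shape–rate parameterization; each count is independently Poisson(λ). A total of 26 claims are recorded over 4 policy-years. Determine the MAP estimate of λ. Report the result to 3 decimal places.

Σxᵢ = 26, n = 4.
Posterior ∝ λ^5e^(−0.8λ) · λ^26e^(−4λ) = λ^31e^(−4.8λ), i.e. Gamma(shape=32, rate=4.8).
The mode of a Gamma(a, b) with a ≥ 1 (shape–rate) is (a−1)/b = 31/4.8 ≈ 6.458.

λ̂_MAP = 6.458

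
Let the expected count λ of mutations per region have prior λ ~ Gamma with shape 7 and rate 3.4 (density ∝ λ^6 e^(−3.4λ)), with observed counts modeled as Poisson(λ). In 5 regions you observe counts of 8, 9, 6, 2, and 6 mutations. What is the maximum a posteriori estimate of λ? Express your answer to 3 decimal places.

λ̂_MAP = 4.405

Σxᵢ = 8+9+6+2+6 = 31, with n = 5.
Posterior ∝ λ^6e^(−3.4λ) · λ^31e^(−5λ) = λ^37e^(−8.4λ), i.e. Gamma(shape=38, rate=8.4).
The mode of a Gamma(a, b) with a ≥ 1 (shape–rate) is (a−1)/b = 37/8.4 ≈ 4.405.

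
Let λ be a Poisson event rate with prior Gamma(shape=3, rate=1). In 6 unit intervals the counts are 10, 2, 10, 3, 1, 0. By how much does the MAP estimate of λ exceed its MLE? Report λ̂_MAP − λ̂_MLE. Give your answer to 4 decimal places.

MAP − MLE = -0.3333

Σxᵢ = 26. Posterior is Gamma(29, 7); MAP = (29−1)/7 = 28/7 ≈ 4.00000.
MLE = x̄ = 26/6 ≈ 4.33333.
Difference = 28/7 − 26/6 = -1/3 ≈ -0.3333.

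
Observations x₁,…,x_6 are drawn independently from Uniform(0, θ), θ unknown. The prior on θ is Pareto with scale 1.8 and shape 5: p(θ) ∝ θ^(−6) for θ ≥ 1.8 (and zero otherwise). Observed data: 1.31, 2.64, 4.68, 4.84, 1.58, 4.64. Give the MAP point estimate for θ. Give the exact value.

θ̂_MAP = 4.84

The Uniform(0, θ) likelihood is θ^(−n) for θ ≥ max(xᵢ), zero otherwise. Here max(xᵢ) = 4.84.
Posterior ∝ θ^(−6) · θ^(−6) = θ^(−12) on θ ≥ max(1.8, 4.84) = 4.84.
This density is strictly decreasing in θ, so the posterior mode lies at the lower boundary of the support.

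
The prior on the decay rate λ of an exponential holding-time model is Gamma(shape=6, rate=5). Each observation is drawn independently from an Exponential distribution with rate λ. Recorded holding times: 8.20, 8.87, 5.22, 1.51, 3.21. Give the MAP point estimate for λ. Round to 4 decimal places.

The Exponential(rate=λ) likelihood is ∝ λ^n e^(−λΣtᵢ). Here n = 5 and Σtᵢ = 8.20 + 8.87 + 5.22 + 1.51 + 3.21 = 27.01.
Posterior ∝ λ^5e^(−5λ) · λ^5e^(−27.01λ) = λ^10e^(−32.01λ), i.e. Gamma(11, 32.01).
Mode = (a−1)/b = 10/32.01 ≈ 0.3124.

λ̂_MAP = 0.3124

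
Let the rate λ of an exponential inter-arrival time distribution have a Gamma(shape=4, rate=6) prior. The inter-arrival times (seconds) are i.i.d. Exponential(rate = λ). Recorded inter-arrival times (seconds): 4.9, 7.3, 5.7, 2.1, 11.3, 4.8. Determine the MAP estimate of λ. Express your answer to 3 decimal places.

λ̂_MAP = 0.214

The Exponential(rate=λ) likelihood is ∝ λ^n e^(−λΣtᵢ). Here n = 6 and Σtᵢ = 4.9 + 7.3 + 5.7 + 2.1 + 11.3 + 4.8 = 36.1.
Posterior ∝ λ^3e^(−6λ) · λ^6e^(−36.1λ) = λ^9e^(−42.1λ), i.e. Gamma(10, 42.1).
Mode = (a−1)/b = 9/42.1 ≈ 0.214.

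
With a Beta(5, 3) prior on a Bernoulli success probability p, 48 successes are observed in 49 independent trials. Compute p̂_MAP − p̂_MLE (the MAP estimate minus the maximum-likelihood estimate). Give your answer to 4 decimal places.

Posterior is Beta(53, 4); MAP = (53−1)/(57−2) = 52/55 ≈ 0.94545.
MLE ignores the prior: p̂_MLE = k/n = 48/49 ≈ 0.97959.
Difference = 52/55 − 48/49 = -92/2695 ≈ -0.0341.

MAP − MLE = -0.0341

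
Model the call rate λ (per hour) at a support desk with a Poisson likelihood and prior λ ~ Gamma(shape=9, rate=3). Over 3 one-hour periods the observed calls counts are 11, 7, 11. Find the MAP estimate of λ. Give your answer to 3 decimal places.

λ̂_MAP = 6.167

Σxᵢ = 11+7+11 = 29, with n = 3.
Posterior ∝ λ^8e^(−3λ) · λ^29e^(−3λ) = λ^37e^(−6λ), i.e. Gamma(shape=38, rate=6).
The mode of a Gamma(a, b) with a ≥ 1 (shape–rate) is (a−1)/b = 37/6 ≈ 6.167.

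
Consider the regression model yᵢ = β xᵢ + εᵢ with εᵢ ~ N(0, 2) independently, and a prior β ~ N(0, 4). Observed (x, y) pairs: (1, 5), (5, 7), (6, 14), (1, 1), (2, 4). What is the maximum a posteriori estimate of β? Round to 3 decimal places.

β̂_MAP = 1.970

log p(β | y) = −Σ(yᵢ − βxᵢ)²/(2·2) − β²/(2·4) + const.
Setting the derivative to zero: Σxᵢ(yᵢ − βxᵢ)/2 − β/4 = 0, so β = Σxᵢyᵢ / (Σxᵢ² + σ²/τ²).
Σxᵢyᵢ = 1·5 + 5·7 + 6·14 + 1·1 + 2·4 = 133; Σxᵢ² = 67; σ²/τ² = 0.5.
β̂_MAP = 133 / (67 + 0.5) = 133/67.5 ≈ 1.970.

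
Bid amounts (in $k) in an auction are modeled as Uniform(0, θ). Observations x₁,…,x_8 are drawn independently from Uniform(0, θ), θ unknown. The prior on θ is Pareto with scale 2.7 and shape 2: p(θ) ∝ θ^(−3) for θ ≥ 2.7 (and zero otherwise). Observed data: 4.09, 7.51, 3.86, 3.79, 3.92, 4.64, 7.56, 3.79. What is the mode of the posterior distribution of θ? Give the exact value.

The Uniform(0, θ) likelihood is θ^(−n) for θ ≥ max(xᵢ), zero otherwise. Here max(xᵢ) = 7.56.
Posterior ∝ θ^(−3) · θ^(−8) = θ^(−11) on θ ≥ max(2.7, 7.56) = 7.56.
This density is strictly decreasing in θ, so the posterior mode lies at the lower boundary of the support.

θ̂_MAP = 7.56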